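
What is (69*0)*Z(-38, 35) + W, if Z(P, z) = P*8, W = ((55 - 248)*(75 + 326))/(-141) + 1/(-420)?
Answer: 10834973/19740 ≈ 548.88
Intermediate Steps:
W = 10834973/19740 (W = -193*401*(-1/141) + 1*(-1/420) = -77393*(-1/141) - 1/420 = 77393/141 - 1/420 = 10834973/19740 ≈ 548.88)
Z(P, z) = 8*P
(69*0)*Z(-38, 35) + W = (69*0)*(8*(-38)) + 10834973/19740 = 0*(-304) + 10834973/19740 = 0 + 10834973/19740 = 10834973/19740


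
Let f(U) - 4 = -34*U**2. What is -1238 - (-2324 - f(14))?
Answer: -5574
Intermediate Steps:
f(U) = 4 - 34*U**2
-1238 - (-2324 - f(14)) = -1238 - (-2324 - (4 - 34*14**2)) = -1238 - (-2324 - (4 - 34*196)) = -1238 - (-2324 - (4 - 6664)) = -1238 - (-2324 - 1*(-6660)) = -1238 - (-2324 + 6660) = -1238 - 1*4336 = -1238 - 4336 = -5574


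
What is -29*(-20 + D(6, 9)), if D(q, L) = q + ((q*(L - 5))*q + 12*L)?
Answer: -6902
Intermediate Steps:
D(q, L) = q + 12*L + q²*(-5 + L) (D(q, L) = q + ((q*(-5 + L))*q + 12*L) = q + (q²*(-5 + L) + 12*L) = q + (12*L + q²*(-5 + L)) = q + 12*L + q²*(-5 + L))
-29*(-20 + D(6, 9)) = -29*(-20 + (6 - 5*6² + 12*9 + 9*6²)) = -29*(-20 + (6 - 5*36 + 108 + 9*36)) = -29*(-20 + (6 - 180 + 108 + 324)) = -29*(-20 + 258) = -29*238 = -6902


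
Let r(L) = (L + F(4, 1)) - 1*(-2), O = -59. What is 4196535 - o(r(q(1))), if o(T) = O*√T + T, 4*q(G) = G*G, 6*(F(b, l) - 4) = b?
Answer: 50358337/12 + 59*√249/6 ≈ 4.1967e+6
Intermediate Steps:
F(b, l) = 4 + b/6
q(G) = G²/4 (q(G) = (G*G)/4 = G²/4)
r(L) = 20/3 + L (r(L) = (L + (4 + (⅙)*4)) - 1*(-2) = (L + (4 + ⅔)) + 2 = (L + 14/3) + 2 = (14/3 + L) + 2 = 20/3 + L)
o(T) = T - 59*√T (o(T) = -59*√T + T = T - 59*√T)
4196535 - o(r(q(1))) = 4196535 - ((20/3 + (¼)*1²) - 59*√(20/3 + (¼)*1²)) = 4196535 - ((20/3 + (¼)*1) - 59*√(20/3 + (¼)*1)) = 4196535 - ((20/3 + ¼) - 59*√(20/3 + ¼)) = 4196535 - (83/12 - 59*√249/6) = 4196535 + (-83/12 + 59*√249/6) = 50358337/12 + 59*√249/6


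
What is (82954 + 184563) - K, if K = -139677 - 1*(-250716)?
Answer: 156478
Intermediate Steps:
K = 111039 (K = -139677 + 250716 = 111039)
(82954 + 184563) - K = (82954 + 184563) - 1*111039 = 267517 - 111039 = 156478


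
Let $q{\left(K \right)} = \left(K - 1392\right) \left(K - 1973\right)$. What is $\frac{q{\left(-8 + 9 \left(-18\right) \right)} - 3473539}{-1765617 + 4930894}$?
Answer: $- \frac{126173}{3165277} \approx -0.039862$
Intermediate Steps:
$q{\left(K \right)} = \left(-1973 + K\right) \left(-1392 + K\right)$ ($q{\left(K \right)} = \left(-1392 + K\right) \left(-1973 + K\right) = \left(-1973 + K\right) \left(-1392 + K\right)$)
$\frac{q{\left(-8 + 9 \left(-18\right) \right)} - 3473539}{-1765617 + 4930894} = \frac{\left(2746416 + \left(-8 + 9 \left(-18\right)\right)^{2} - 3365 \left(-8 + 9 \left(-18\right)\right)\right) - 3473539}{-1765617 + 4930894} = \frac{\left(2746416 + \left(-8 - 162\right)^{2} - 3365 \left(-8 - 162\right)\right) - 3473539}{3165277} = \left(\left(2746416 + \left(-170\right)^{2} - -572050\right) - 3473539\right) \frac{1}{3165277} = \left(\left(2746416 + 28900 + 572050\right) - 3473539\right) \frac{1}{3165277} = \left(3347366 - 3473539\right) \frac{1}{3165277} = \left(-126173\right) \frac{1}{3165277} = - \frac{126173}{3165277}$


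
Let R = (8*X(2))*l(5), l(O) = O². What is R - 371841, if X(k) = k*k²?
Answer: -370241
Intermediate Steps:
X(k) = k³
R = 1600 (R = (8*2³)*5² = (8*8)*25 = 64*25 = 1600)
R - 371841 = 1600 - 371841 = -370241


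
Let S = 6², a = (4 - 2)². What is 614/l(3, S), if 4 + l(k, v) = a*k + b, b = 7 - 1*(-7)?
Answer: 307/11 ≈ 27.909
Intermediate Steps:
b = 14 (b = 7 + 7 = 14)
a = 4 (a = 2² = 4)
S = 36
l(k, v) = 10 + 4*k (l(k, v) = -4 + (4*k + 14) = -4 + (14 + 4*k) = 10 + 4*k)
614/l(3, S) = 614/(10 + 4*3) = 614/(10 + 12) = 614/22 = 614*(1/22) = 307/11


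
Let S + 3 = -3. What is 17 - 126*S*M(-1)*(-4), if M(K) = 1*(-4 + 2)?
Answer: 6065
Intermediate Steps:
S = -6 (S = -3 - 3 = -6)
M(K) = -2 (M(K) = 1*(-2) = -2)
17 - 126*S*M(-1)*(-4) = 17 - 126*(-6*(-2))*(-4) = 17 - 1512*(-4) = 17 - 126*(-48) = 17 + 6048 = 6065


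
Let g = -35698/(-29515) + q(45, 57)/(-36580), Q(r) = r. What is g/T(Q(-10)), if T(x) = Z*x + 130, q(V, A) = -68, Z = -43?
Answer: 65391993/30230443600 ≈ 0.0021631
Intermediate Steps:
T(x) = 130 - 43*x (T(x) = -43*x + 130 = 130 - 43*x)
g = 65391993/53982935 (g = -35698/(-29515) - 68/(-36580) = -35698*(-1/29515) - 68*(-1/36580) = 35698/29515 + 17/9145 = 65391993/53982935 ≈ 1.2113)
g/T(Q(-10)) = 65391993/(53982935*(130 - 43*(-10))) = 65391993/(53982935*(130 + 430)) = (65391993/53982935)/560 = (65391993/53982935)*(1/560) = 65391993/30230443600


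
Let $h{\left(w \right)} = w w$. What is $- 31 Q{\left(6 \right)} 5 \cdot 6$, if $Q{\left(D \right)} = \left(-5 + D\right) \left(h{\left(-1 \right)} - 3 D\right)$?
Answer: $15810$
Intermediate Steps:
$h{\left(w \right)} = w^{2}$
$Q{\left(D \right)} = \left(1 - 3 D\right) \left(-5 + D\right)$ ($Q{\left(D \right)} = \left(-5 + D\right) \left(\left(-1\right)^{2} - 3 D\right) = \left(-5 + D\right) \left(1 - 3 D\right) = \left(1 - 3 D\right) \left(-5 + D\right)$)
$- 31 Q{\left(6 \right)} 5 \cdot 6 = - 31 \left(-5 - 3 \cdot 6^{2} + 16 \cdot 6\right) 5 \cdot 6 = - 31 \left(-5 - 108 + 96\right) 30 = \left(-31\right) \left(-17\right) 30 = 527 \cdot 30 = 15810$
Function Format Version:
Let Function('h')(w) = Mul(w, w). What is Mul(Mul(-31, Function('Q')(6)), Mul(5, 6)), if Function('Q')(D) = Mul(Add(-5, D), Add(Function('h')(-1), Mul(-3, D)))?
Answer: 15810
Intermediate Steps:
Function('h')(w) = Pow(w, 2)
Function('Q')(D) = Mul(Add(1, Mul(-3, D)), Add(-5, D)) (Function('Q')(D) = Mul(Add(-5, D), Add(Pow(-1, 2), Mul(-3, D))) = Mul(Add(-5, D), Add(1, Mul(-3, D))) = Mul(Add(1, Mul(-3, D)), Add(-5, D)))
Mul(Mul(-31, Function('Q')(6)), Mul(5, 6)) = Mul(Mul(-31, Add(-5, Mul(-3, Pow(6, 2)), Mul(16, 6))), Mul(5, 6)) = Mul(Mul(-31, Add(-5, Mul(-3, 36), 96)), 30) = Mul(Mul(-31, Add(-5, -108, 96)), 30) = Mul(Mul(-31, -17), 30) = Mul(527, 30) = 15810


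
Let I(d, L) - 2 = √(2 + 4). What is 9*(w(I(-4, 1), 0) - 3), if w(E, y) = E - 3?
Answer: -36 + 9*√6 ≈ -13.955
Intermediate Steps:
I(d, L) = 2 + √6 (I(d, L) = 2 + √(2 + 4) = 2 + √6)
w(E, y) = -3 + E
9*(w(I(-4, 1), 0) - 3) = 9*((-3 + (2 + √6)) - 3) = 9*((-1 + √6) - 3) = 9*(-4 + √6) = -36 + 9*√6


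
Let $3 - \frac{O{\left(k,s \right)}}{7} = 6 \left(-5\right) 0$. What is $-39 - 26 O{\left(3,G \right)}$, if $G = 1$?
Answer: $-585$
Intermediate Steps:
$O{\left(k,s \right)} = 21$ ($O{\left(k,s \right)} = 21 - 7 \cdot 6 \left(-5\right) 0 = 21 - 7 \left(\left(-30\right) 0\right) = 21 - 0 = 21 + 0 = 21$)
$-39 - 26 O{\left(3,G \right)} = -39 - 546 = -585$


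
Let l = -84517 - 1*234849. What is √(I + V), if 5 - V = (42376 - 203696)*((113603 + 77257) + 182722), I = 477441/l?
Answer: 3*√682981601291967771646/319366 ≈ 2.4549e+5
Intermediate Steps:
l = -319366 (l = -84517 - 234849 = -319366)
I = -477441/319366 (I = 477441/(-319366) = 477441*(-1/319366) = -477441/319366 ≈ -1.4950)
V = 60266248245 (V = 5 - (42376 - 203696)*((113603 + 77257) + 182722) = 5 - (-161320)*(190860 + 182722) = 5 - (-161320)*373582 = 5 - 1*(-60266248240) = 5 + 60266248240 = 60266248245)
√(I + V) = √(-477441/319366 + 60266248245) = √(19246990636535229/319366) = 3*√682981601291967771646/319366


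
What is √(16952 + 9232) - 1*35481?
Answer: -35481 + 2*√6546 ≈ -35319.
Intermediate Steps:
√(16952 + 9232) - 1*35481 = √26184 - 35481 = 2*√6546 - 35481 = -35481 + 2*√6546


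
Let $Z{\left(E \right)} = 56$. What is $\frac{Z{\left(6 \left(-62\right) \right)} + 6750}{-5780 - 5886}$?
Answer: $- \frac{3403}{5833} \approx -0.5834$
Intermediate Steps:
$\frac{Z{\left(6 \left(-62\right) \right)} + 6750}{-5780 - 5886} = \frac{56 + 6750}{-5780 - 5886} = \frac{6806}{-11666} = 6806 \left(- \frac{1}{11666}\right) = - \frac{3403}{5833}$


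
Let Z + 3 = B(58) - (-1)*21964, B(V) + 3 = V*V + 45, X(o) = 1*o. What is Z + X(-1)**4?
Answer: 25368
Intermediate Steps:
X(o) = o
B(V) = 42 + V**2 (B(V) = -3 + (V*V + 45) = -3 + (V**2 + 45) = -3 + (45 + V**2) = 42 + V**2)
Z = 25367 (Z = -3 + ((42 + 58**2) - (-1)*21964) = -3 + ((42 + 3364) - 1*(-21964)) = -3 + (3406 + 21964) = -3 + 25370 = 25367)
Z + X(-1)**4 = 25367 + (-1)**4 = 25367 + 1 = 25368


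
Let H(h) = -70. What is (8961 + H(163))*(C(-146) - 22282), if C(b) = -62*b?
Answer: -117627930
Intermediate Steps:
(8961 + H(163))*(C(-146) - 22282) = (8961 - 70)*(-62*(-146) - 22282) = 8891*(9052 - 22282) = 8891*(-13230) = -117627930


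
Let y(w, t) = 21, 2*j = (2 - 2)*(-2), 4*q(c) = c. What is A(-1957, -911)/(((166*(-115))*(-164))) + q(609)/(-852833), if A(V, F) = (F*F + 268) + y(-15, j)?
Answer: 17688845668/66750386077 ≈ 0.26500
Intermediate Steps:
q(c) = c/4
j = 0 (j = ((2 - 2)*(-2))/2 = (0*(-2))/2 = (1/2)*0 = 0)
A(V, F) = 289 + F**2 (A(V, F) = (F*F + 268) + 21 = (F**2 + 268) + 21 = (268 + F**2) + 21 = 289 + F**2)
A(-1957, -911)/(((166*(-115))*(-164))) + q(609)/(-852833) = (289 + (-911)**2)/(((166*(-115))*(-164))) + ((1/4)*609)/(-852833) = (289 + 829921)/((-19090*(-164))) + (609/4)*(-1/852833) = 830210/3130760 - 609/3411332 = 830210*(1/3130760) - 609/3411332 = 83021/313076 - 609/3411332 = 17688845668/66750386077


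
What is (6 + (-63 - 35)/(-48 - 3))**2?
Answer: 163216/2601 ≈ 62.751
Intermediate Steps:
(6 + (-63 - 35)/(-48 - 3))**2 = (6 - 98/(-51))**2 = (6 - 98*(-1/51))**2 = (6 + 98/51)**2 = (404/51)**2 = 163216/2601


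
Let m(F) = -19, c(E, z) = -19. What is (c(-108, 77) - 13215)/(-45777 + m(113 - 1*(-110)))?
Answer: 6617/22898 ≈ 0.28898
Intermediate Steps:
(c(-108, 77) - 13215)/(-45777 + m(113 - 1*(-110))) = (-19 - 13215)/(-45777 - 19) = -13234/(-45796) = -13234*(-1/45796) = 6617/22898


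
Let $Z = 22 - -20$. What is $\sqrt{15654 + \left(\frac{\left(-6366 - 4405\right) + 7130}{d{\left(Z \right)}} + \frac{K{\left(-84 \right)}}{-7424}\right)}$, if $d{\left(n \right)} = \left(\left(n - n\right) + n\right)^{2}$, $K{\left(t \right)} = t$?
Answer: $\frac{\sqrt{371520630409}}{4872} \approx 125.11$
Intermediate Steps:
$Z = 42$ ($Z = 22 + 20 = 42$)
$d{\left(n \right)} = n^{2}$ ($d{\left(n \right)} = \left(0 + n\right)^{2} = n^{2}$)
$\sqrt{15654 + \left(\frac{\left(-6366 - 4405\right) + 7130}{d{\left(Z \right)}} + \frac{K{\left(-84 \right)}}{-7424}\right)} = \sqrt{15654 + \left(\frac{\left(-6366 - 4405\right) + 7130}{42^{2}} - \frac{84}{-7424}\right)} = \sqrt{15654 + \left(\frac{-10771 + 7130}{1764} - - \frac{21}{1856}\right)} = \sqrt{15654 + \left(\left(-3641\right) \frac{1}{1764} + \frac{21}{1856}\right)} = \sqrt{15654 + \left(- \frac{3641}{1764} + \frac{21}{1856}\right)} = \sqrt{15654 - \frac{1680163}{818496}} = \sqrt{\frac{12811056221}{818496}} = \frac{\sqrt{371520630409}}{4872}$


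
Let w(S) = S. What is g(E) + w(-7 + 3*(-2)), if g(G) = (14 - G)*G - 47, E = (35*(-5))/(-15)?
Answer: -295/9 ≈ -32.778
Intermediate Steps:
E = 35/3 (E = -175*(-1/15) = 35/3 ≈ 11.667)
g(G) = -47 + G*(14 - G) (g(G) = G*(14 - G) - 47 = -47 + G*(14 - G))
g(E) + w(-7 + 3*(-2)) = (-47 - (35/3)² + 14*(35/3)) + (-7 + 3*(-2)) = (-47 - 1*1225/9 + 490/3) + (-7 - 6) = (-47 - 1225/9 + 490/3) - 13 = -178/9 - 13 = -295/9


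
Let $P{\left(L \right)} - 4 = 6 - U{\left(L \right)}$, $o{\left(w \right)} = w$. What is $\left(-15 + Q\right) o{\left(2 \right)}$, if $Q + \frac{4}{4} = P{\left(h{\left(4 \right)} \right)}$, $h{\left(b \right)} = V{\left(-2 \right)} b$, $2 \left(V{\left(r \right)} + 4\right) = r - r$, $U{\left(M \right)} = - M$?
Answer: $-44$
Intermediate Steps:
$V{\left(r \right)} = -4$ ($V{\left(r \right)} = -4 + \frac{r - r}{2} = -4 + \frac{1}{2} \cdot 0 = -4 + 0 = -4$)
$h{\left(b \right)} = - 4 b$
$P{\left(L \right)} = 10 + L$ ($P{\left(L \right)} = 4 - \left(-6 - L\right) = 4 + \left(6 + L\right) = 10 + L$)
$Q = -7$ ($Q = -1 + \left(10 - 16\right) = -1 - 6 = -7$)
$\left(-15 + Q\right) o{\left(2 \right)} = \left(-15 - 7\right) 2 = \left(-22\right) 2 = -44$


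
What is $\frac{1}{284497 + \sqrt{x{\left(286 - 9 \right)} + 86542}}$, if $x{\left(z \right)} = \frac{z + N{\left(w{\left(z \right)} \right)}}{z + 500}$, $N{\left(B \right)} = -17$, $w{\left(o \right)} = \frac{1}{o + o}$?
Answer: $\frac{221054169}{62889180674599} - \frac{\sqrt{52248117138}}{62889180674599} \approx 3.5113 \cdot 10^{-6}$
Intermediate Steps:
$w{\left(o \right)} = \frac{1}{2 o}$
$x{\left(z \right)} = \frac{-17 + z}{500 + z}$ ($x{\left(z \right)} = \frac{z - 17}{z + 500} = \frac{-17 + z}{500 + z}$)
$\frac{1}{284497 + \sqrt{x{\left(286 - 9 \right)} + 86542}} = \frac{1}{284497 + \sqrt{\frac{-17 + \left(286 - 9\right)}{500 + \left(286 - 9\right)} + 86542}} = \frac{1}{284497 + \sqrt{\frac{-17 + 277}{500 + 277} + 86542}} = \frac{1}{284497 + \sqrt{\frac{1}{777} \cdot 260 + 86542}} = \frac{1}{284497 + \sqrt{\frac{260}{777} + 86542}} = \frac{1}{284497 + \sqrt{\frac{67243394}{777}}} = \frac{1}{284497 + \frac{\sqrt{52248117138}}{777}}$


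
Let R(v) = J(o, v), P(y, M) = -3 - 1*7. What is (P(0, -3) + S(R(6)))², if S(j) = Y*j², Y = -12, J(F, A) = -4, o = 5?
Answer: 40804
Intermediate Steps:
P(y, M) = -10 (P(y, M) = -3 - 7 = -10)
R(v) = -4
S(j) = -12*j²
(P(0, -3) + S(R(6)))² = (-10 - 12*(-4)²)² = (-10 - 12*16)² = (-10 - 192)² = (-202)² = 40804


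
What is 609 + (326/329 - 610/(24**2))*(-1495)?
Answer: 67357183/94752 ≈ 710.88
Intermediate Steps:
609 + (326/329 - 610/(24**2))*(-1495) = 609 + (326*(1/329) - 610/576)*(-1495) = 609 + (326/329 - 610*1/576)*(-1495) = 609 + (326/329 - 305/288)*(-1495) = 609 - 6457/94752*(-1495) = 609 + 9653215/94752 = 67357183/94752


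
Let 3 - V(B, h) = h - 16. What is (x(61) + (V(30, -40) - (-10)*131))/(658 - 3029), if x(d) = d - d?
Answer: -1369/2371 ≈ -0.57739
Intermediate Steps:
x(d) = 0
V(B, h) = 19 - h (V(B, h) = 3 - (h - 16) = 3 - (-16 + h) = 3 + (16 - h) = 19 - h)
(x(61) + (V(30, -40) - (-10)*131))/(658 - 3029) = (0 + ((19 - 1*(-40)) - (-10)*131))/(658 - 3029) = (0 + ((19 + 40) - 1*(-1310)))/(-2371) = (0 + (59 + 1310))*(-1/2371) = (0 + 1369)*(-1/2371) = 1369*(-1/2371) = -1369/2371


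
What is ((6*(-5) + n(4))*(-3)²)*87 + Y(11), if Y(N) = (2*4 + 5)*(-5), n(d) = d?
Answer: -20423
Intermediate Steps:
Y(N) = -65 (Y(N) = (8 + 5)*(-5) = 13*(-5) = -65)
((6*(-5) + n(4))*(-3)²)*87 + Y(11) = ((6*(-5) + 4)*(-3)²)*87 - 65 = ((-30 + 4)*9)*87 - 65 = -26*9*87 - 65 = -234*87 - 65 = -20358 - 65 = -20423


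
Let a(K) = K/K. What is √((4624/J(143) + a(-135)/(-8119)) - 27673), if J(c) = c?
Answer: 4*I*√2328657698349411/1161017 ≈ 166.25*I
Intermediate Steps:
a(K) = 1
√((4624/J(143) + a(-135)/(-8119)) - 27673) = √((4624/143 + 1/(-8119)) - 27673) = √((4624*(1/143) + 1*(-1/8119)) - 27673) = √((4624/143 - 1/8119) - 27673) = √(37542113/1161017 - 27673) = √(-32091281328/1161017) = 4*I*√2328657698349411/1161017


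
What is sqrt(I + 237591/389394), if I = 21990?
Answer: sqrt(41165251343574)/43266 ≈ 148.29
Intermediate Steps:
sqrt(I + 237591/389394) = sqrt(21990 + 237591/389394) = sqrt(21990 + 237591*(1/389394)) = sqrt(21990 + 26399/43266) = sqrt(951445739/43266) = sqrt(41165251343574)/43266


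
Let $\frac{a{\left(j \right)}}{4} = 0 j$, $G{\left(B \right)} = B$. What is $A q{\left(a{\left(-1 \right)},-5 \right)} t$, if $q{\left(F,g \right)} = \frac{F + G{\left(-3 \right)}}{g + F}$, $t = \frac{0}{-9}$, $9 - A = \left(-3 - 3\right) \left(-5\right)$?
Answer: $0$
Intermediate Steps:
$a{\left(j \right)} = 0$ ($a{\left(j \right)} = 4 \cdot 0 j = 4 \cdot 0 = 0$)
$A = -21$ ($A = 9 - \left(-3 - 3\right) \left(-5\right) = 9 - \left(-6\right) \left(-5\right) = 9 - 30 = -21$)
$t = 0$ ($t = 0 \left(- \frac{1}{9}\right) = 0$)
$q{\left(F,g \right)} = \frac{-3 + F}{F + g}$ ($q{\left(F,g \right)} = \frac{F - 3}{g + F} = \frac{-3 + F}{F + g}$)
$A q{\left(a{\left(-1 \right)},-5 \right)} t = - 21 \frac{-3 + 0}{0 - 5} \cdot 0 = - 21 \frac{1}{-5} \left(-3\right) 0 = - 21 \left(\left(- \frac{1}{5}\right) \left(-3\right)\right) 0 = \left(-21\right) \frac{3}{5} \cdot 0 = \left(- \frac{63}{5}\right) 0 = 0$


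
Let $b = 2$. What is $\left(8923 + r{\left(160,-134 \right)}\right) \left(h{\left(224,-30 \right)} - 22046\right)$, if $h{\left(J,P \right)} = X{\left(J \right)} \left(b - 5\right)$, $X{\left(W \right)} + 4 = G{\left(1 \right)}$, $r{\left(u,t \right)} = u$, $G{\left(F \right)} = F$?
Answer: $-200162071$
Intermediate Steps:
$X{\left(W \right)} = -3$ ($X{\left(W \right)} = -4 + 1 = -3$)
$h{\left(J,P \right)} = 9$ ($h{\left(J,P \right)} = - 3 \left(2 - 5\right) = \left(-3\right) \left(-3\right) = 9$)
$\left(8923 + r{\left(160,-134 \right)}\right) \left(h{\left(224,-30 \right)} - 22046\right) = \left(8923 + 160\right) \left(9 - 22046\right) = 9083 \left(-22037\right) = -200162071$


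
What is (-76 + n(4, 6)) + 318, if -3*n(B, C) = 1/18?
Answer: 13067/54 ≈ 241.98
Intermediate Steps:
n(B, C) = -1/54 (n(B, C) = -⅓/18 = -⅓*1/18 = -1/54)
(-76 + n(4, 6)) + 318 = (-76 - 1/54) + 318 = -4105/54 + 318 = 13067/54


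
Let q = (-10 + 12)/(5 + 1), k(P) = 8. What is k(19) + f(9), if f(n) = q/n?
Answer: 217/27 ≈ 8.0370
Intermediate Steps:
q = ⅓ (q = 2/6 = 2*(⅙) = ⅓ ≈ 0.33333)
f(n) = 1/(3*n)
k(19) + f(9) = 8 + (⅓)/9 = 8 + (⅓)*(⅑) = 8 + 1/27 = 217/27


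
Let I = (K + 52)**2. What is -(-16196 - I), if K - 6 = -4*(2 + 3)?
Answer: 17640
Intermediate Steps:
K = -14 (K = 6 - 4*(2 + 3) = 6 - 4*5 = 6 - 20 = -14)
I = 1444 (I = (-14 + 52)**2 = 38**2 = 1444)
-(-16196 - I) = -(-16196 - 1*1444) = -(-16196 - 1444) = -1*(-17640) = 17640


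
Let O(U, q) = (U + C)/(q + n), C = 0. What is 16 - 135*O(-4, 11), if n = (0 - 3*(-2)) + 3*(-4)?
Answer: 124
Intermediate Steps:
n = -6 (n = (0 + 6) - 12 = 6 - 12 = -6)
O(U, q) = U/(-6 + q) (O(U, q) = (U + 0)/(q - 6) = U/(-6 + q))
16 - 135*O(-4, 11) = 16 - (-540)/(-6 + 11) = 16 - (-540)/5 = 16 - 135*(-4/5) = 16 + 108 = 124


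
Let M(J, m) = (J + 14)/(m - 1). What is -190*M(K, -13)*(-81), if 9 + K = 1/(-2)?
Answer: -69255/14 ≈ -4946.8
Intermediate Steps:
K = -19/2 (K = -9 + 1/(-2) = -9 - ½ = -19/2 ≈ -9.5000)
M(J, m) = (14 + J)/(-1 + m)
-190*M(K, -13)*(-81) = -190*(14 - 19/2)/(-1 - 13)*(-81) = -190*9/((-14)*2)*(-81) = -(-95)*9/(7*2)*(-81) = -190*(-9/28)*(-81) = (855/14)*(-81) = -69255/14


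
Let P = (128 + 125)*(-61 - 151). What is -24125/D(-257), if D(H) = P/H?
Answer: -6200125/53636 ≈ -115.60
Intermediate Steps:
P = -53636 (P = 253*(-212) = -53636)
D(H) = -53636/H
-24125/D(-257) = -24125/((-53636/(-257))) = -24125/((-53636*(-1/257))) = -24125/53636/257 = -24125*257/53636 = -6200125/53636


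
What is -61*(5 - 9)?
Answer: 244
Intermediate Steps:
-61*(5 - 9) = -61*(-4) = 244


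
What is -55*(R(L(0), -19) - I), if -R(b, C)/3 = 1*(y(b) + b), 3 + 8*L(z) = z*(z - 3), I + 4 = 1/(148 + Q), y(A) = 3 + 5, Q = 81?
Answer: 1902285/1832 ≈ 1038.4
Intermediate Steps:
y(A) = 8
I = -915/229 (I = -4 + 1/(148 + 81) = -4 + 1/229 = -915/229 ≈ -3.9956)
L(z) = -3/8 + z*(-3 + z)/8 (L(z) = -3/8 + (z*(z - 3))/8 = -3/8 + (z*(-3 + z))/8 = -3/8 + z*(-3 + z)/8)
R(b, C) = -24 - 3*b (R(b, C) = -3*(8 + b) = -24 - 3*b)
-55*(R(L(0), -19) - I) = -55*((-24 - 3*(-3/8 - 3/8*0 + (⅛)*0²)) - 1*(-915/229)) = -55*((-24 - 3*(-3/8 + 0 + (⅛)*0)) + 915/229) = -55*((-24 - 3*(-3/8 + 0 + 0)) + 915/229) = -55*((-24 - 3*(-3/8)) + 915/229) = -55*((-24 + 9/8) + 915/229) = -55*(-183/8 + 915/229) = -55*(-34587/1832) = 1902285/1832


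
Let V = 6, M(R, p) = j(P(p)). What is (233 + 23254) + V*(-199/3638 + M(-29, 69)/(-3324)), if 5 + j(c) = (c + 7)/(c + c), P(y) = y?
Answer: 1633101516289/69533094 ≈ 23487.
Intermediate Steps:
j(c) = -5 + (7 + c)/(2*c) (j(c) = -5 + (c + 7)/(c + c) = -5 + (7 + c)/((2*c)) = -5 + (7 + c)*(1/(2*c)) = -5 + (7 + c)/(2*c))
M(R, p) = (7 - 9*p)/(2*p)
(233 + 23254) + V*(-199/3638 + M(-29, 69)/(-3324)) = (233 + 23254) + 6*(-199/3638 + ((1/2)*(7 - 9*69)/69)/(-3324)) = 23487 + 6*(-199*1/3638 + ((1/2)*(1/69)*(7 - 621))*(-1/3324)) = 23487 + 6*(-199/3638 + ((1/2)*(1/69)*(-614))*(-1/3324)) = 23487 + 6*(-199/3638 - 307/69*(-1/3324)) = 23487 + 6*(-199/3638 + 307/229356) = 23487 + 6*(-22262489/417198564) = 23487 - 22262489/69533094 = 1633101516289/69533094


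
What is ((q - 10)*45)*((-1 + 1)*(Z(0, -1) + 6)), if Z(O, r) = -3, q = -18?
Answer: 0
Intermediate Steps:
((q - 10)*45)*((-1 + 1)*(Z(0, -1) + 6)) = ((-18 - 10)*45)*((-1 + 1)*(-3 + 6)) = (-28*45)*(0*3) = -1260*0 = 0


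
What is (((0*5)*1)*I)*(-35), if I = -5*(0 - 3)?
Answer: 0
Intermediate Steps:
I = 15 (I = -5*(-3) = 15)
(((0*5)*1)*I)*(-35) = (((0*5)*1)*15)*(-35) = ((0*1)*15)*(-35) = (0*15)*(-35) = 0*(-35) = 0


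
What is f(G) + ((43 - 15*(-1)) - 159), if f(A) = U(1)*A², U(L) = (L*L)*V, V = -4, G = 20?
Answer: -1701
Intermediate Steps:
U(L) = -4*L² (U(L) = (L*L)*(-4) = L²*(-4) = -4*L²)
f(A) = -4*A² (f(A) = (-4*1²)*A² = (-4*1)*A² = -4*A²)
f(G) + ((43 - 15*(-1)) - 159) = -4*20² + ((43 - 15*(-1)) - 159) = -4*400 + ((43 + 15) - 159) = -1600 + (58 - 159) = -1600 - 101 = -1701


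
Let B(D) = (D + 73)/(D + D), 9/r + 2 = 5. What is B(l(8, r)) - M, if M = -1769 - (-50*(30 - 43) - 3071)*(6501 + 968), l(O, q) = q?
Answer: -54242002/3 ≈ -1.8081e+7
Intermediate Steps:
r = 3 (r = 9/(-2 + 5) = 9/3 = 9*(⅓) = 3)
B(D) = (73 + D)/(2*D) (B(D) = (73 + D)/((2*D)) = (73 + D)*(1/(2*D)) = (73 + D)/(2*D))
M = 18080680 (M = -1769 - (-50*(-13) - 3071)*7469 = -1769 - (650 - 3071)*7469 = -1769 - (-2421)*7469 = -1769 - 1*(-18082449) = -1769 + 18082449 = 18080680)
B(l(8, r)) - M = (½)*(73 + 3)/3 - 1*18080680 = (½)*(⅓)*76 - 18080680 = 38/3 - 18080680 = -54242002/3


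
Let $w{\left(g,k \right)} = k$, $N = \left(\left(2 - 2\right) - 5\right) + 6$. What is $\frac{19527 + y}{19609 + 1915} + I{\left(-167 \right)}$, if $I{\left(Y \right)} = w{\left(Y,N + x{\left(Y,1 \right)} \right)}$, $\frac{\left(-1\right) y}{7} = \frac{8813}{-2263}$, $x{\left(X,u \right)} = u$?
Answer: $\frac{35417229}{12177203} \approx 2.9085$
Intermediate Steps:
$y = \frac{61691}{2263}$ ($y = - 7 \frac{8813}{-2263} = - 7 \cdot 8813 \left(- \frac{1}{2263}\right) = \left(-7\right) \left(- \frac{8813}{2263}\right) = \frac{61691}{2263} \approx 27.261$)
$N = 1$ ($N = \left(\left(2 - 2\right) - 5\right) + 6 = \left(0 - 5\right) + 6 = -5 + 6 = 1$)
$I{\left(Y \right)} = 2$ ($I{\left(Y \right)} = 1 + 1 = 2$)
$\frac{19527 + y}{19609 + 1915} + I{\left(-167 \right)} = \frac{19527 + \frac{61691}{2263}}{19609 + 1915} + 2 = \frac{44251292}{2263 \cdot 21524} + 2 = \frac{44251292}{2263} \cdot \frac{1}{21524} + 2 = \frac{11062823}{12177203} + 2 = \frac{35417229}{12177203}$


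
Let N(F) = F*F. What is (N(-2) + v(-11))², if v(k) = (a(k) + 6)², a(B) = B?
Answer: 841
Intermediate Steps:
v(k) = (6 + k)² (v(k) = (k + 6)² = (6 + k)²)
N(F) = F²
(N(-2) + v(-11))² = ((-2)² + (6 - 11)²)² = (4 + (-5)²)² = (4 + 25)² = 29² = 841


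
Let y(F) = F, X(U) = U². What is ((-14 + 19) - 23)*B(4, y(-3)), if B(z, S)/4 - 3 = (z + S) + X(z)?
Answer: -1440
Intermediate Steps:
B(z, S) = 12 + 4*S + 4*z + 4*z² (B(z, S) = 12 + 4*((z + S) + z²) = 12 + 4*((S + z) + z²) = 12 + 4*(S + z + z²) = 12 + (4*S + 4*z + 4*z²) = 12 + 4*S + 4*z + 4*z²)
((-14 + 19) - 23)*B(4, y(-3)) = ((-14 + 19) - 23)*(12 + 4*(-3) + 4*4 + 4*4²) = (5 - 23)*(12 - 12 + 16 + 4*16) = -18*(12 - 12 + 16 + 64) = -18*80 = -1440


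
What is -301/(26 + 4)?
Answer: -301/30 ≈ -10.033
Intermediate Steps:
-301/(26 + 4) = -301/30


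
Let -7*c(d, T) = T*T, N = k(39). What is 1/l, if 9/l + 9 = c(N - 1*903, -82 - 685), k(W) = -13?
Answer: -588352/63 ≈ -9338.9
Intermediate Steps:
N = -13
c(d, T) = -T²/7 (c(d, T) = -T*T/7 = -T²/7)
l = -63/588352 (l = 9/(-9 - (-82 - 685)²/7) = 9/(-9 - ⅐*(-767)²) = 9/(-9 - ⅐*588289) = 9/(-9 - 588289/7) = 9/(-588352/7) = 9*(-7/588352) = -63/588352 ≈ -0.00010708)
1/l = 1/(-63/588352) = -588352/63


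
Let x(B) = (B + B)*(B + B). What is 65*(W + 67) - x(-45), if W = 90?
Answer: 2105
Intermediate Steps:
x(B) = 4*B² (x(B) = (2*B)*(2*B) = 4*B²)
65*(W + 67) - x(-45) = 65*(90 + 67) - 4*(-45)² = 65*157 - 4*2025 = 10205 - 1*8100 = 10205 - 8100 = 2105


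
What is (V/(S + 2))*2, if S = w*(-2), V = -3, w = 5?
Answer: 3/4 ≈ 0.75000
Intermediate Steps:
S = -10 (S = 5*(-2) = -10)
(V/(S + 2))*2 = -3/(-10 + 2)*2 = -3/(-8)*2 = -3*(-1/8)*2 = (3/8)*2 = 3/4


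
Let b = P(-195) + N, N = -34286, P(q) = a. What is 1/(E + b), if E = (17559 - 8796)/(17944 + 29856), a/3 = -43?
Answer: -47800/1645028237 ≈ -2.9057e-5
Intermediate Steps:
a = -129 (a = 3*(-43) = -129)
P(q) = -129
E = 8763/47800 ≈ 0.18333
b = -34415 (b = -129 - 34286 = -34415)
1/(E + b) = 1/(8763/47800 - 34415) = 1/(-1645028237/47800) = -47800/1645028237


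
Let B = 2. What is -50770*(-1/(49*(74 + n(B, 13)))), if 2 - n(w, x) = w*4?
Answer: 25385/1666 ≈ 15.237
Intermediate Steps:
n(w, x) = 2 - 4*w (n(w, x) = 2 - w*4 = 2 - 4*w)
-50770*(-1/(49*(74 + n(B, 13)))) = -50770*(-1/(49*(74 + (2 - 4*2)))) = -50770*(-1/(49*(74 + (2 - 8)))) = -50770*(-1/(49*(74 - 6))) = -50770/(68*(-49)) = -50770/(-3332) = -50770*(-1/3332) = 25385/1666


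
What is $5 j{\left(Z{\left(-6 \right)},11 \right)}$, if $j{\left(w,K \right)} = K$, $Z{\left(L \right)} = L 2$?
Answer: $55$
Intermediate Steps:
$Z{\left(L \right)} = 2 L$
$5 j{\left(Z{\left(-6 \right)},11 \right)} = 5 \cdot 11 = 55$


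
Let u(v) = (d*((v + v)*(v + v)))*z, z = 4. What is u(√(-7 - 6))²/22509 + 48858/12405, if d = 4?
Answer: 3228927814/93074715 ≈ 34.692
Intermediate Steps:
u(v) = 64*v² (u(v) = (4*((v + v)*(v + v)))*4 = (4*((2*v)*(2*v)))*4 = (4*(4*v²))*4 = (16*v²)*4 = 64*v²)
u(√(-7 - 6))²/22509 + 48858/12405 = (64*(√(-7 - 6))²)²/22509 + 48858/12405 = (64*(√(-13))²)²*(1/22509) + 48858*(1/12405) = (64*(I*√13)²)²*(1/22509) + 16286/4135 = (64*(-13))²*(1/22509) + 16286/4135 = (-832)²*(1/22509) + 16286/4135 = 692224*(1/22509) + 16286/4135 = 692224/22509 + 16286/4135 = 3228927814/93074715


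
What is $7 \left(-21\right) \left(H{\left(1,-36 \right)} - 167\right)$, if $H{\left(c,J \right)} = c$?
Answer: $24402$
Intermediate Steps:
$7 \left(-21\right) \left(H{\left(1,-36 \right)} - 167\right) = 7 \left(-21\right) \left(1 - 167\right) = \left(-147\right) \left(-166\right) = 24402$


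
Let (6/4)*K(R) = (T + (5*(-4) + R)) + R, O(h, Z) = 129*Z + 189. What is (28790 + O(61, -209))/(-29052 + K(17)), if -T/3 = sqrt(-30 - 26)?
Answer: -32967057/474455650 + 9081*I*sqrt(14)/948911300 ≈ -0.069484 + 3.5807e-5*I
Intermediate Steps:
T = -6*I*sqrt(14) (T = -3*sqrt(-30 - 26) = -6*I*sqrt(14) ≈ -22.45*I)
O(h, Z) = 189 + 129*Z
K(R) = -40/3 + 4*R/3 - 4*I*sqrt(14) (K(R) = 2*((-6*I*sqrt(14) + (5*(-4) + R)) + R)/3 = 2*((-6*I*sqrt(14) + (-20 + R)) + R)/3 = 2*((-20 + R - 6*I*sqrt(14)) + R)/3 = 2*(-20 + 2*R - 6*I*sqrt(14))/3 = -40/3 + 4*R/3 - 4*I*sqrt(14))
(28790 + O(61, -209))/(-29052 + K(17)) = (28790 + (189 + 129*(-209)))/(-29052 + (-40/3 + (4/3)*17 - 4*I*sqrt(14))) = (28790 + (189 - 26961))/(-29052 + (-40/3 + 68/3 - 4*I*sqrt(14))) = (28790 - 26772)/(-29052 + (28/3 - 4*I*sqrt(14))) = 2018/(-87128/3 - 4*I*sqrt(14))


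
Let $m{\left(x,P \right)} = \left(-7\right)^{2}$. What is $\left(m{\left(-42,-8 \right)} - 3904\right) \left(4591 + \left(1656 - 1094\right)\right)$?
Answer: $-19864815$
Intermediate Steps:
$m{\left(x,P \right)} = 49$
$\left(m{\left(-42,-8 \right)} - 3904\right) \left(4591 + \left(1656 - 1094\right)\right) = \left(49 - 3904\right) \left(4591 + \left(1656 - 1094\right)\right) = - 3855 \left(4591 + 562\right) = \left(-3855\right) 5153 = -19864815$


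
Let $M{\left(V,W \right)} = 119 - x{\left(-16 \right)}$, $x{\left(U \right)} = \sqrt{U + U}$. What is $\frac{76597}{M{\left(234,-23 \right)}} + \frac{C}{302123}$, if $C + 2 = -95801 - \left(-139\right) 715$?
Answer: $\frac{2753914975615}{4288031739} + \frac{306388 i \sqrt{2}}{14193} \approx 642.23 + 30.529 i$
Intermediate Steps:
$C = 3582$ ($C = -2 - \left(95801 - 99385\right) = -2 - -3584 = -2 + \left(-95801 + 99385\right) = -2 + 3584 = 3582$)
$x{\left(U \right)} = \sqrt{2} \sqrt{U}$ ($x{\left(U \right)} = \sqrt{2 U} = \sqrt{2} \sqrt{U}$)
$M{\left(V,W \right)} = 119 - 4 i \sqrt{2}$ ($M{\left(V,W \right)} = 119 - \sqrt{2} \sqrt{-16} = 119 - \sqrt{2} \cdot 4 i = 119 - 4 i \sqrt{2}$)
$\frac{76597}{M{\left(234,-23 \right)}} + \frac{C}{302123} = \frac{76597}{119 - 4 i \sqrt{2}} + \frac{3582}{302123} = \frac{3582}{302123} + \frac{76597}{119 - 4 i \sqrt{2}}$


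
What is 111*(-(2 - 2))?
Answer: 0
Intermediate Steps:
111*(-(2 - 2)) = 111*(-1*0) = 111*0 = 0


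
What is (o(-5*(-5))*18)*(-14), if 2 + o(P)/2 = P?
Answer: -11592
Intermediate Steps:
o(P) = -4 + 2*P
(o(-5*(-5))*18)*(-14) = ((-4 + 2*(-5*(-5)))*18)*(-14) = ((-4 + 2*25)*18)*(-14) = ((-4 + 50)*18)*(-14) = (46*18)*(-14) = 828*(-14) = -11592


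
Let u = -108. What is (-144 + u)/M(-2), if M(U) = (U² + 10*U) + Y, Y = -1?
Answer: 252/17 ≈ 14.824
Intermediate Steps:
M(U) = -1 + U² + 10*U (M(U) = (U² + 10*U) - 1 = -1 + U² + 10*U)
(-144 + u)/M(-2) = (-144 - 108)/(-1 + (-2)² + 10*(-2)) = -252/(-1 + 4 - 20) = -252/(-17) = -1/17*(-252) = 252/17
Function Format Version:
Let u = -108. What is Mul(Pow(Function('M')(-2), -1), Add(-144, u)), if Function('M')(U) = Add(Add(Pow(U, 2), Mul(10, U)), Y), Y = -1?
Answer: Rational(252, 17) ≈ 14.824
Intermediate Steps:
Function('M')(U) = Add(-1, Pow(U, 2), Mul(10, U)) (Function('M')(U) = Add(Add(Pow(U, 2), Mul(10, U)), -1) = Add(-1, Pow(U, 2), Mul(10, U)))
Mul(Pow(Function('M')(-2), -1), Add(-144, u)) = Mul(Pow(Add(-1, Pow(-2, 2), Mul(10, -2)), -1), Add(-144, -108)) = Mul(Pow(Add(-1, 4, -20), -1), -252) = Mul(Pow(-17, -1), -252) = Mul(Rational(-1, 17), -252) = Rational(252, 17)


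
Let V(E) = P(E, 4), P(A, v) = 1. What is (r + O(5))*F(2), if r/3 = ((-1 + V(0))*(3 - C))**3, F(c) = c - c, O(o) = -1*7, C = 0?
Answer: 0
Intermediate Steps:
V(E) = 1
O(o) = -7
F(c) = 0
r = 0 (r = 3*((-1 + 1)*(3 - 1*0))**3 = 3*(0*(3 + 0))**3 = 3*(0*3)**3 = 3*0**3 = 3*0 = 0)
(r + O(5))*F(2) = (0 - 7)*0 = -7*0 = 0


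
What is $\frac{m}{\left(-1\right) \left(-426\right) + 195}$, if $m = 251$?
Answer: $\frac{251}{621} \approx 0.40419$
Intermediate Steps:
$\frac{m}{\left(-1\right) \left(-426\right) + 195} = \frac{251}{\left(-1\right) \left(-426\right) + 195} = \frac{251}{426 + 195} = \frac{251}{621}$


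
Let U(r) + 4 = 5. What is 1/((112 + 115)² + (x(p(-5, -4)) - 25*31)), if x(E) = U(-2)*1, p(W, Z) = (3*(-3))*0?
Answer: 1/50755 ≈ 1.9702e-5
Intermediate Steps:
U(r) = 1 (U(r) = -4 + 5 = 1)
p(W, Z) = 0 (p(W, Z) = -9*0 = 0)
x(E) = 1 (x(E) = 1*1 = 1)
1/((112 + 115)² + (x(p(-5, -4)) - 25*31)) = 1/((112 + 115)² + (1 - 25*31)) = 1/(227² + (1 - 775)) = 1/(51529 - 774) = 1/50755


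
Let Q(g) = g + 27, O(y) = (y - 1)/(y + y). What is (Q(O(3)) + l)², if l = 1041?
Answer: 10272025/9 ≈ 1.1413e+6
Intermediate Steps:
O(y) = (-1 + y)/(2*y) (O(y) = (-1 + y)/((2*y)) = (-1 + y)*(1/(2*y)) = (-1 + y)/(2*y))
Q(g) = 27 + g
(Q(O(3)) + l)² = ((27 + (½)*(-1 + 3)/3) + 1041)² = ((27 + (½)*(⅓)*2) + 1041)² = ((27 + ⅓) + 1041)² = (82/3 + 1041)² = (3205/3)² = 10272025/9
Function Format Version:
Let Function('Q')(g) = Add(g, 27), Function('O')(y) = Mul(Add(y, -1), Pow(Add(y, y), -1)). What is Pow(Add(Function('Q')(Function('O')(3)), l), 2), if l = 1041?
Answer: Rational(10272025, 9) ≈ 1.1413e+6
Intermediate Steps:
Function('O')(y) = Mul(Rational(1, 2), Pow(y, -1), Add(-1, y)) (Function('O')(y) = Mul(Add(-1, y), Pow(Mul(2, y), -1)) = Mul(Add(-1, y), Mul(Rational(1, 2), Pow(y, -1))) = Mul(Rational(1, 2), Pow(y, -1), Add(-1, y)))
Function('Q')(g) = Add(27, g)
Pow(Add(Function('Q')(Function('O')(3)), l), 2) = Pow(Add(Add(27, Mul(Rational(1, 2), Pow(3, -1), Add(-1, 3))), 1041), 2) = Pow(Add(Add(27, Mul(Rational(1, 2), Rational(1, 3), 2)), 1041), 2) = Pow(Add(Add(27, Rational(1, 3)), 1041), 2) = Pow(Add(Rational(82, 3), 1041), 2) = Pow(Rational(3205, 3), 2) = Rational(10272025, 9)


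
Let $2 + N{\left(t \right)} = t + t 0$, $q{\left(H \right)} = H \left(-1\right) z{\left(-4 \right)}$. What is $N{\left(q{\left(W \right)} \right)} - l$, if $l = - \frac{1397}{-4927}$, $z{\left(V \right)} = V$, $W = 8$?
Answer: $\frac{146413}{4927} \approx 29.716$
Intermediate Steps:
$q{\left(H \right)} = 4 H$ ($q{\left(H \right)} = H \left(-1\right) \left(-4\right) = - H \left(-4\right) = 4 H$)
$N{\left(t \right)} = -2 + t$ ($N{\left(t \right)} = -2 + \left(t + t 0\right) = -2 + \left(t + 0\right) = -2 + t$)
$l = \frac{1397}{4927}$ ($l = \left(-1397\right) \left(- \frac{1}{4927}\right) = \frac{1397}{4927} \approx 0.28354$)
$N{\left(q{\left(W \right)} \right)} - l = \left(-2 + 4 \cdot 8\right) - \frac{1397}{4927} = \left(-2 + 32\right) - \frac{1397}{4927} = 30 - \frac{1397}{4927} = \frac{146413}{4927}$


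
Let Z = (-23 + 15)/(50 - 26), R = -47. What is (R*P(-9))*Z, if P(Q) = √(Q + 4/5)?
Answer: 47*I*√205/15 ≈ 44.862*I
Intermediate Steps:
P(Q) = √(⅘ + Q) (P(Q) = √(Q + 4*(⅕)) = √(Q + ⅘) = √(⅘ + Q))
Z = -⅓ (Z = -8/24 = -8*1/24 = -⅓ ≈ -0.33333)
(R*P(-9))*Z = -47*√(20 + 25*(-9))/5*(-⅓) = -47*√(20 - 225)/5*(-⅓) = -47*√(-205)/5*(-⅓) = -47*I*√205/5*(-⅓) = 47*I*√205/15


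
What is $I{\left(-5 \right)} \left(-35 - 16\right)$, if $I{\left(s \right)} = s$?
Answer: $255$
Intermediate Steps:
$I{\left(-5 \right)} \left(-35 - 16\right) = - 5 \left(-35 - 16\right) = \left(-5\right) \left(-51\right) = 255$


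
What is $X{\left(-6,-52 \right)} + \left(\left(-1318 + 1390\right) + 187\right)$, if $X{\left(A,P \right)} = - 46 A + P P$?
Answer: $3239$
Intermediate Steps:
$X{\left(A,P \right)} = P^{2} - 46 A$ ($X{\left(A,P \right)} = - 46 A + P^{2} = P^{2} - 46 A$)
$X{\left(-6,-52 \right)} + \left(\left(-1318 + 1390\right) + 187\right) = \left(\left(-52\right)^{2} - -276\right) + \left(\left(-1318 + 1390\right) + 187\right) = \left(2704 + 276\right) + \left(72 + 187\right) = 2980 + 259 = 3239$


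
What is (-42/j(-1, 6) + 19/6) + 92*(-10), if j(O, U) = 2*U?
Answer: -2761/3 ≈ -920.33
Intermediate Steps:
(-42/j(-1, 6) + 19/6) + 92*(-10) = (-42/(2*6) + 19/6) + 92*(-10) = (-42/12 + 19*(⅙)) - 920 = (-42*1/12 + 19/6) - 920 = (-7/2 + 19/6) - 920 = -⅓ - 920 = -2761/3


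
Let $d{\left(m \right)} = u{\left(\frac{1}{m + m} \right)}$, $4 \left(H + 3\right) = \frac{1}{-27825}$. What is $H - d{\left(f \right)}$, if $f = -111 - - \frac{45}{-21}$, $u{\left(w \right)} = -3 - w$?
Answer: $- \frac{65057}{14691600} \approx -0.0044282$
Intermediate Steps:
$H = - \frac{333901}{111300}$ ($H = -3 + \frac{1}{4 \left(-27825\right)} = -3 + \frac{1}{4} \left(- \frac{1}{27825}\right) = -3 - \frac{1}{111300} = - \frac{333901}{111300} \approx -3.0$)
$f = - \frac{792}{7}$ ($f = -111 - \left(-45\right) \left(- \frac{1}{21}\right) = -111 - \frac{15}{7} = - \frac{792}{7} \approx -113.14$)
$d{\left(m \right)} = -3 - \frac{1}{2 m}$ ($d{\left(m \right)} = -3 - \frac{1}{m + m} = -3 - \frac{1}{2 m}$)
$H - d{\left(f \right)} = - \frac{333901}{111300} - \left(-3 - \frac{1}{2 \left(- \frac{792}{7}\right)}\right) = - \frac{333901}{111300} - \left(-3 - - \frac{7}{1584}\right) = - \frac{333901}{111300} - \left(-3 + \frac{7}{1584}\right) = - \frac{333901}{111300} - - \frac{4745}{1584} = - \frac{333901}{111300} + \frac{4745}{1584} = - \frac{65057}{14691600}$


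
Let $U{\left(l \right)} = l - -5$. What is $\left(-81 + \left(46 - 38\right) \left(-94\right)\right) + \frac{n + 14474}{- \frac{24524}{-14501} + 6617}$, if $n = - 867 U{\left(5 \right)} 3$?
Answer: $- \frac{80116658489}{95977641} \approx -834.74$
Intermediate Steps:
$U{\left(l \right)} = 5 + l$ ($U{\left(l \right)} = l + 5 = 5 + l$)
$n = -26010$ ($n = - 867 \left(5 + 5\right) 3 = - 867 \cdot 10 \cdot 3 = \left(-867\right) 30 = -26010$)
$\left(-81 + \left(46 - 38\right) \left(-94\right)\right) + \frac{n + 14474}{- \frac{24524}{-14501} + 6617} = \left(-81 + \left(46 - 38\right) \left(-94\right)\right) + \frac{-26010 + 14474}{- \frac{24524}{-14501} + 6617} = \left(-81 + \left(46 - 38\right) \left(-94\right)\right) - \frac{11536}{\left(-24524\right) \left(- \frac{1}{14501}\right) + 6617} = \left(-81 + 8 \left(-94\right)\right) - \frac{11536}{\frac{24524}{14501} + 6617} = \left(-81 - 752\right) - \frac{11536}{\frac{95977641}{14501}} = -833 - \frac{167283536}{95977641} = - \frac{80116658489}{95977641}$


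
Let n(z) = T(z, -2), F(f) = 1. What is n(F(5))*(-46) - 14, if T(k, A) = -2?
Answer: 78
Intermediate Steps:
n(z) = -2
n(F(5))*(-46) - 14 = -2*(-46) - 14 = 92 - 14 = 78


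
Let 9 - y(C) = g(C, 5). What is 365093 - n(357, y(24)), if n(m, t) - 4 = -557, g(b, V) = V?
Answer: 365646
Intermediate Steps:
y(C) = 4 (y(C) = 9 - 1*5 = 9 - 5 = 4)
n(m, t) = -553 (n(m, t) = 4 - 557 = -553)
365093 - n(357, y(24)) = 365093 - 1*(-553) = 365093 + 553 = 365646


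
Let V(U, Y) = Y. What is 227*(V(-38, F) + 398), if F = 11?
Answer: 92843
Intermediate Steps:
227*(V(-38, F) + 398) = 227*(11 + 398) = 227*409 = 92843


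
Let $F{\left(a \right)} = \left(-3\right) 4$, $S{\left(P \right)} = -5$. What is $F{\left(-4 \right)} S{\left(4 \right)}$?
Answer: $60$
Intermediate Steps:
$F{\left(a \right)} = -12$
$F{\left(-4 \right)} S{\left(4 \right)} = \left(-12\right) \left(-5\right) = 60$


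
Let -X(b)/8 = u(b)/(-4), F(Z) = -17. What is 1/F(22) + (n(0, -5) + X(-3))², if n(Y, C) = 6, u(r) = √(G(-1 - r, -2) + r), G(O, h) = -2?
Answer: 271/17 + 24*I*√5 ≈ 15.941 + 53.666*I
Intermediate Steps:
u(r) = √(-2 + r)
X(b) = 2*√(-2 + b) (X(b) = -8*√(-2 + b)/(-4) = -8*√(-2 + b)*(-1)/4 = -(-2)*√(-2 + b) = 2*√(-2 + b))
1/F(22) + (n(0, -5) + X(-3))² = 1/(-17) + (6 + 2*√(-2 - 3))² = -1/17 + (6 + 2*√(-5))² = -1/17 + (6 + 2*(I*√5))² = -1/17 + (6 + 2*I*√5)²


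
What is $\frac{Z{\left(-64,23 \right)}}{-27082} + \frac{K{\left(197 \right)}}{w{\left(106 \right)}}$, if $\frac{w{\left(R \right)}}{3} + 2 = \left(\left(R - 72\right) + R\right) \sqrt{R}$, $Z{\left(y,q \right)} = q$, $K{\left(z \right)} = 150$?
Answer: $- \frac{11269127}{14066363718} + \frac{1750 \sqrt{106}}{519399} \approx 0.033888$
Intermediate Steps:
$w{\left(R \right)} = -6 + 3 \sqrt{R} \left(-72 + 2 R\right)$ ($w{\left(R \right)} = -6 + 3 \left(\left(R - 72\right) + R\right) \sqrt{R} = -6 + 3 \left(\left(-72 + R\right) + R\right) \sqrt{R} = -6 + 3 \left(-72 + 2 R\right) \sqrt{R} = -6 + 3 \sqrt{R} \left(-72 + 2 R\right)$)
$\frac{Z{\left(-64,23 \right)}}{-27082} + \frac{K{\left(197 \right)}}{w{\left(106 \right)}} = \frac{23}{-27082} + \frac{150}{-6 - 216 \sqrt{106} + 6 \cdot 106^{\frac{3}{2}}} = 23 \left(- \frac{1}{27082}\right) + \frac{150}{-6 - 216 \sqrt{106} + 6 \cdot 106 \sqrt{106}} = - \frac{23}{27082} + \frac{150}{-6 - 216 \sqrt{106} + 636 \sqrt{106}} = - \frac{23}{27082} + \frac{150}{-6 + 420 \sqrt{106}}$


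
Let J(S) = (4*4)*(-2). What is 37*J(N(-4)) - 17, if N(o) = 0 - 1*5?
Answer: -1201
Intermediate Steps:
N(o) = -5 (N(o) = 0 - 5 = -5)
J(S) = -32 (J(S) = 16*(-2) = -32)
37*J(N(-4)) - 17 = 37*(-32) - 17 = -1184 - 17 = -1201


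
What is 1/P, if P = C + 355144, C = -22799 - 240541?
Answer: 1/91804 ≈ 1.0893e-5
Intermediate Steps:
C = -263340
P = 91804 (P = -263340 + 355144 = 91804)
1/P = 1/91804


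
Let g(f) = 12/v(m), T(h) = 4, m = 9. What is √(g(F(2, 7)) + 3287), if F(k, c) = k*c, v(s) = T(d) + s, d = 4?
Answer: √555659/13 ≈ 57.340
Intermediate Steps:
v(s) = 4 + s
F(k, c) = c*k
g(f) = 12/13 (g(f) = 12/(4 + 9) = 12/13)
√(g(F(2, 7)) + 3287) = √(12/13 + 3287) = √(42743/13) = √555659/13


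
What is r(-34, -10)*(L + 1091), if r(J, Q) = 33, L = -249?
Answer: 27786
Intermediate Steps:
r(-34, -10)*(L + 1091) = 33*(-249 + 1091) = 33*842 = 27786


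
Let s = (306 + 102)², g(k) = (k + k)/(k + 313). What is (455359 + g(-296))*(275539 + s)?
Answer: 3421329083533/17 ≈ 2.0125e+11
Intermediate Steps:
g(k) = 2*k/(313 + k) (g(k) = (2*k)/(313 + k) = 2*k/(313 + k))
s = 166464 (s = 408² = 166464)
(455359 + g(-296))*(275539 + s) = (455359 + 2*(-296)/(313 - 296))*(275539 + 166464) = (455359 + 2*(-296)/17)*442003 = (455359 + 2*(-296)*(1/17))*442003 = (455359 - 592/17)*442003 = (7740511/17)*442003 = 3421329083533/17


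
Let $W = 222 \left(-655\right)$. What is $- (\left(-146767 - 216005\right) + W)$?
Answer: $508182$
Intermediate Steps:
$W = -145410$
$- (\left(-146767 - 216005\right) + W) = - (\left(-146767 - 216005\right) - 145410) = - (-362772 - 145410) = \left(-1\right) \left(-508182\right) = 508182$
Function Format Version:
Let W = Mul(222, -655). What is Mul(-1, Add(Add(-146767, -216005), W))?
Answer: 508182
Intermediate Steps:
W = -145410
Mul(-1, Add(Add(-146767, -216005), W)) = Mul(-1, Add(Add(-146767, -216005), -145410)) = Mul(-1, Add(-362772, -145410)) = Mul(-1, -508182) = 508182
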